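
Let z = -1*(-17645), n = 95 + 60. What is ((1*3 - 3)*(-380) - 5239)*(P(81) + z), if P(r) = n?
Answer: -93254200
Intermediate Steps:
n = 155
z = 17645
P(r) = 155
((1*3 - 3)*(-380) - 5239)*(P(81) + z) = ((1*3 - 3)*(-380) - 5239)*(155 + 17645) = ((3 - 3)*(-380) - 5239)*17800 = (0*(-380) - 5239)*17800 = (0 - 5239)*17800 = -5239*17800 = -93254200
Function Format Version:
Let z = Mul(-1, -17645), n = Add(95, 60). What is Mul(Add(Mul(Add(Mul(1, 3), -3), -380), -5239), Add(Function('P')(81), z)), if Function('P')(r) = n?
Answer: -93254200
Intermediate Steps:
n = 155
z = 17645
Function('P')(r) = 155
Mul(Add(Mul(Add(Mul(1, 3), -3), -380), -5239), Add(Function('P')(81), z)) = Mul(Add(Mul(Add(Mul(1, 3), -3), -380), -5239), Add(155, 17645)) = Mul(Add(Mul(Add(3, -3), -380), -5239), 17800) = Mul(Add(Mul(0, -380), -5239), 17800) = Mul(Add(0, -5239), 17800) = Mul(-5239, 17800) = -93254200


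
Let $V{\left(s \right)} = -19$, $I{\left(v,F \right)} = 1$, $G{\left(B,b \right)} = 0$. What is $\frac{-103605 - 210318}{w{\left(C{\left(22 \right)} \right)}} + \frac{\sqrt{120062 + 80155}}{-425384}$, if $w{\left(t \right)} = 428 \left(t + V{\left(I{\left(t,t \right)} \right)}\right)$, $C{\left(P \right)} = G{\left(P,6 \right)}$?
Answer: $\frac{313923}{8132} - \frac{\sqrt{200217}}{425384} \approx 38.602$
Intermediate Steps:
$C{\left(P \right)} = 0$
$w{\left(t \right)} = -8132 + 428 t$ ($w{\left(t \right)} = 428 \left(t - 19\right) = 428 \left(-19 + t\right) = -8132 + 428 t$)
$\frac{-103605 - 210318}{w{\left(C{\left(22 \right)} \right)}} + \frac{\sqrt{120062 + 80155}}{-425384} = \frac{-103605 - 210318}{-8132 + 428 \cdot 0} + \frac{\sqrt{120062 + 80155}}{-425384} = \frac{-103605 - 210318}{-8132 + 0} + \sqrt{200217} \left(- \frac{1}{425384}\right) = - \frac{313923}{-8132} - \frac{\sqrt{200217}}{425384} = \left(-313923\right) \left(- \frac{1}{8132}\right) - \frac{\sqrt{200217}}{425384} = \frac{313923}{8132} - \frac{\sqrt{200217}}{425384}$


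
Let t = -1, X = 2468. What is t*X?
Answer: -2468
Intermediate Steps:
t*X = -1*2468 = -2468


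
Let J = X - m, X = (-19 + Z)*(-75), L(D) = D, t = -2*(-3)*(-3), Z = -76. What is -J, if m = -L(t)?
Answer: -7107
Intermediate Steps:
t = -18 (t = 6*(-3) = -18)
m = 18 (m = -1*(-18) = 18)
X = 7125 (X = (-19 - 76)*(-75) = -95*(-75) = 7125)
J = 7107 (J = 7125 - 1*18 = 7125 - 18 = 7107)
-J = -1*7107 = -7107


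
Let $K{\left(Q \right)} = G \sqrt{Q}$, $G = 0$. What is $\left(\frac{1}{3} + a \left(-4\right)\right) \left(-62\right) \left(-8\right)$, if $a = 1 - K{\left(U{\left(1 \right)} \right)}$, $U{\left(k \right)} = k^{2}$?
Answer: $- \frac{5456}{3} \approx -1818.7$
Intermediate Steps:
$K{\left(Q \right)} = 0$ ($K{\left(Q \right)} = 0 \sqrt{Q} = 0$)
$a = 1$ ($a = 1 - 0 = 1 + 0 = 1$)
$\left(\frac{1}{3} + a \left(-4\right)\right) \left(-62\right) \left(-8\right) = \left(\frac{1}{3} + 1 \left(-4\right)\right) \left(-62\right) \left(-8\right) = \left(\frac{1}{3} - 4\right) \left(-62\right) \left(-8\right) = \left(- \frac{11}{3}\right) \left(-62\right) \left(-8\right) = \frac{682}{3} \left(-8\right) = - \frac{5456}{3}$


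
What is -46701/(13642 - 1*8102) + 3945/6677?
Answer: -289967277/36990580 ≈ -7.8390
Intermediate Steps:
-46701/(13642 - 1*8102) + 3945/6677 = -46701/(13642 - 8102) + 3945*(1/6677) = -46701/5540 + 3945/6677 = -289967277/36990580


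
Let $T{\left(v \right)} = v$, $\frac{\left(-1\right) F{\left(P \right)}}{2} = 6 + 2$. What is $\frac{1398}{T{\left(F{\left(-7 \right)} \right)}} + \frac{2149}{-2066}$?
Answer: $- \frac{730663}{8264} \approx -88.415$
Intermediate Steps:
$F{\left(P \right)} = -16$ ($F{\left(P \right)} = - 2 \left(6 + 2\right) = \left(-2\right) 8 = -16$)
$\frac{1398}{T{\left(F{\left(-7 \right)} \right)}} + \frac{2149}{-2066} = \frac{1398}{-16} + \frac{2149}{-2066} = 1398 \left(- \frac{1}{16}\right) + 2149 \left(- \frac{1}{2066}\right) = - \frac{699}{8} - \frac{2149}{2066} = - \frac{730663}{8264}$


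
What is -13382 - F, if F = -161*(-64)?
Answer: -23686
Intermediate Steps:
F = 10304
-13382 - F = -13382 - 1*10304 = -13382 - 10304 = -23686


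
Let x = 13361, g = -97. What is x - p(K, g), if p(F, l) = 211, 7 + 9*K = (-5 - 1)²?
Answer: 13150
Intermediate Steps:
K = 29/9 (K = -7/9 + (-5 - 1)²/9 = -7/9 + (⅑)*(-6)² = -7/9 + (⅑)*36 = -7/9 + 4 = 29/9 ≈ 3.2222)
x - p(K, g) = 13361 - 1*211 = 13361 - 211 = 13150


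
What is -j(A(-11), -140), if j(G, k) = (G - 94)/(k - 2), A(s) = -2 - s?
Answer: -85/142 ≈ -0.59859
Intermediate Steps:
j(G, k) = (-94 + G)/(-2 + k)
-j(A(-11), -140) = -(-94 + (-2 - 1*(-11)))/(-2 - 140) = -(-94 + (-2 + 11))/(-142) = -(-1)*(-94 + 9)/142 = -(-1)*(-85)/142 = -1*85/142 = -85/142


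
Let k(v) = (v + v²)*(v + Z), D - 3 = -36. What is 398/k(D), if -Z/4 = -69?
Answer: 199/128304 ≈ 0.0015510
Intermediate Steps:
Z = 276 (Z = -4*(-69) = 276)
D = -33 (D = 3 - 36 = -33)
k(v) = (276 + v)*(v + v²) (k(v) = (v + v²)*(v + 276) = (v + v²)*(276 + v) = (276 + v)*(v + v²))
398/k(D) = 398/((-33*(276 + (-33)² + 277*(-33)))) = 398/((-33*(276 + 1089 - 9141))) = 398/((-33*(-7776))) = 398/256608 = 398*(1/256608) = 199/128304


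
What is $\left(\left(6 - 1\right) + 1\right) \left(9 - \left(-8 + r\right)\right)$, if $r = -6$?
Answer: $138$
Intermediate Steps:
$\left(\left(6 - 1\right) + 1\right) \left(9 - \left(-8 + r\right)\right) = \left(\left(6 - 1\right) + 1\right) \left(9 + \left(8 - -6\right)\right) = \left(5 + 1\right) \left(9 + \left(8 + 6\right)\right) = 6 \left(9 + 14\right) = 6 \cdot 23 = 138$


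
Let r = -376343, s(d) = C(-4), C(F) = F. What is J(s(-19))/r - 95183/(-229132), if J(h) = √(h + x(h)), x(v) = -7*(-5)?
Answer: 95183/229132 - √31/376343 ≈ 0.41539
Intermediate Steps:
s(d) = -4
x(v) = 35
J(h) = √(35 + h) (J(h) = √(h + 35) = √(35 + h))
J(s(-19))/r - 95183/(-229132) = √(35 - 4)/(-376343) - 95183/(-229132) = √31*(-1/376343) - 95183*(-1/229132) = -√31/376343 + 95183/229132 = 95183/229132 - √31/376343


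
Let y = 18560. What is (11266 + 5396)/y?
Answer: 8331/9280 ≈ 0.89774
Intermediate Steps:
(11266 + 5396)/y = (11266 + 5396)/18560 = 16662*(1/18560) = 8331/9280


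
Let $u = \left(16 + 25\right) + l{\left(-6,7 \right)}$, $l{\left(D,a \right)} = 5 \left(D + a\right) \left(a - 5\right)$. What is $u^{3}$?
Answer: $132651$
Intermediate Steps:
$l{\left(D,a \right)} = 5 \left(-5 + a\right) \left(D + a\right)$ ($l{\left(D,a \right)} = 5 \left(D + a\right) \left(-5 + a\right) = 5 \left(-5 + a\right) \left(D + a\right)$)
$u = 51$ ($u = \left(16 + 25\right) + \left(\left(-25\right) \left(-6\right) - 175 + 5 \cdot 7^{2} + 5 \left(-6\right) 7\right) = 41 + \left(150 - 175 + 5 \cdot 49 - 210\right) = 41 + \left(150 - 175 + 245 - 210\right) = 41 + 10 = 51$)
$u^{3} = 51^{3} = 132651$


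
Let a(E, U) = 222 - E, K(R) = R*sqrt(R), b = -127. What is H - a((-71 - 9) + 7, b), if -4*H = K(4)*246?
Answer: -787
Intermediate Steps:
K(R) = R**(3/2)
H = -492 (H = -4**(3/2)*246/4 = -2*246 = -1/4*1968 = -492)
H - a((-71 - 9) + 7, b) = -492 - (222 - ((-71 - 9) + 7)) = -492 - (222 - (-80 + 7)) = -492 - (222 - 1*(-73)) = -492 - (222 + 73) = -492 - 1*295 = -492 - 295 = -787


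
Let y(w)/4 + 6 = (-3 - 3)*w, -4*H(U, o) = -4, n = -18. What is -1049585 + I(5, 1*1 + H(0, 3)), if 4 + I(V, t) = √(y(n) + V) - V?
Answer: -1049594 + √413 ≈ -1.0496e+6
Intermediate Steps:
H(U, o) = 1 (H(U, o) = -¼*(-4) = 1)
y(w) = -24 - 24*w (y(w) = -24 + 4*((-3 - 3)*w) = -24 + 4*(-6*w) = -24 - 24*w)
I(V, t) = -4 + √(408 + V) - V (I(V, t) = -4 + (√((-24 - 24*(-18)) + V) - V) = -4 + (√((-24 + 432) + V) - V) = -4 + (√(408 + V) - V) = -4 + √(408 + V) - V)
-1049585 + I(5, 1*1 + H(0, 3)) = -1049585 + (-4 + √(408 + 5) - 1*5) = -1049585 + (-4 + √413 - 5) = -1049585 + (-9 + √413) = -1049594 + √413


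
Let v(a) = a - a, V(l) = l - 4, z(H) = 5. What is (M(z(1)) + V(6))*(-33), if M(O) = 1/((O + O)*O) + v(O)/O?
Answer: -3333/50 ≈ -66.660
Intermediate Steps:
V(l) = -4 + l
v(a) = 0
M(O) = 1/(2*O**2) (M(O) = 1/((O + O)*O) + 0/O = 1/(((2*O))*O) + 0 = (1/(2*O))/O + 0 = 1/(2*O**2) + 0 = 1/(2*O**2))
(M(z(1)) + V(6))*(-33) = ((1/2)/5**2 + (-4 + 6))*(-33) = ((1/2)*(1/25) + 2)*(-33) = (1/50 + 2)*(-33) = (101/50)*(-33) = -3333/50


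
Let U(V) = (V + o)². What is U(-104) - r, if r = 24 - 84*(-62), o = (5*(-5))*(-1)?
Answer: 1009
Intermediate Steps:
o = 25 (o = -25*(-1) = 25)
r = 5232 (r = 24 + 5208 = 5232)
U(V) = (25 + V)² (U(V) = (V + 25)² = (25 + V)²)
U(-104) - r = (25 - 104)² - 1*5232 = (-79)² - 5232 = 6241 - 5232 = 1009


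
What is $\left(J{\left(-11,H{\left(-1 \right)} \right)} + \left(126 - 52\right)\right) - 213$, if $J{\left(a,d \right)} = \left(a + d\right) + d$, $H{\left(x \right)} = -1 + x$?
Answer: $-154$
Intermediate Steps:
$J{\left(a,d \right)} = a + 2 d$
$\left(J{\left(-11,H{\left(-1 \right)} \right)} + \left(126 - 52\right)\right) - 213 = \left(\left(-11 + 2 \left(-1 - 1\right)\right) + \left(126 - 52\right)\right) - 213 = \left(\left(-11 + 2 \left(-2\right)\right) + 74\right) - 213 = \left(\left(-11 - 4\right) + 74\right) - 213 = \left(-15 + 74\right) - 213 = 59 - 213 = -154$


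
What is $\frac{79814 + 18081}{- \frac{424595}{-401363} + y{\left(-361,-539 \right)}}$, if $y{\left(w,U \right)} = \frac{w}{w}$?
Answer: $\frac{5613061555}{117994} \approx 47571.0$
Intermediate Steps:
$y{\left(w,U \right)} = 1$
$\frac{79814 + 18081}{- \frac{424595}{-401363} + y{\left(-361,-539 \right)}} = \frac{79814 + 18081}{- \frac{424595}{-401363} + 1} = \frac{97895}{\left(-424595\right) \left(- \frac{1}{401363}\right) + 1} = \frac{97895}{\frac{424595}{401363} + 1} = \frac{97895}{\frac{825958}{401363}} = 97895 \cdot \frac{401363}{825958} = \frac{5613061555}{117994}$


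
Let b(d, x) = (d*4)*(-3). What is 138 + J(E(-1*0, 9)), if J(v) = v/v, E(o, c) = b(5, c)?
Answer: 139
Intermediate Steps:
b(d, x) = -12*d (b(d, x) = (4*d)*(-3) = -12*d)
E(o, c) = -60 (E(o, c) = -12*5 = -60)
J(v) = 1
138 + J(E(-1*0, 9)) = 138 + 1 = 139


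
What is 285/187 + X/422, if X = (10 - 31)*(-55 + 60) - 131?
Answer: 38069/39457 ≈ 0.96482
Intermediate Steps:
X = -236 (X = -21*5 - 131 = -105 - 131 = -236)
285/187 + X/422 = 285/187 - 236/422 = 285*(1/187) - 236*1/422 = 285/187 - 118/211 = 38069/39457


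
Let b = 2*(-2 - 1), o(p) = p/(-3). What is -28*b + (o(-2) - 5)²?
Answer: 1681/9 ≈ 186.78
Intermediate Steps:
o(p) = -p/3 (o(p) = p*(-⅓) = -p/3)
b = -6 (b = 2*(-3) = -6)
-28*b + (o(-2) - 5)² = -28*(-6) + (-⅓*(-2) - 5)² = 168 + (⅔ - 5)² = 168 + (-13/3)² = 168 + 169/9 = 1681/9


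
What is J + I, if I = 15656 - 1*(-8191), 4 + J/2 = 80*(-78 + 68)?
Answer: 22239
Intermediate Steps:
J = -1608 (J = -8 + 2*(80*(-78 + 68)) = -8 + 2*(80*(-10)) = -8 + 2*(-800) = -8 - 1600 = -1608)
I = 23847 (I = 15656 + 8191 = 23847)
J + I = -1608 + 23847 = 22239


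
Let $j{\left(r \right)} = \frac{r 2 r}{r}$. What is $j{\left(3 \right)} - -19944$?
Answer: $19950$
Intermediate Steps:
$j{\left(r \right)} = 2 r$ ($j{\left(r \right)} = \frac{2 r r}{r} = \frac{2 r^{2}}{r} = 2 r$)
$j{\left(3 \right)} - -19944 = 2 \cdot 3 - -19944 = 6 + 19944 = 19950$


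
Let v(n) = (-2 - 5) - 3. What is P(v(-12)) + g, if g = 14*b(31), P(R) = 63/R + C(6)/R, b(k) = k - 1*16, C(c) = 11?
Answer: 1013/5 ≈ 202.60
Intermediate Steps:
v(n) = -10 (v(n) = -7 - 3 = -10)
b(k) = -16 + k (b(k) = k - 16 = -16 + k)
P(R) = 74/R (P(R) = 63/R + 11/R = 74/R)
g = 210 (g = 14*(-16 + 31) = 14*15 = 210)
P(v(-12)) + g = 74/(-10) + 210 = 74*(-1/10) + 210 = -37/5 + 210 = 1013/5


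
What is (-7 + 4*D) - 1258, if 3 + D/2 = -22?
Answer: -1465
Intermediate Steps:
D = -50 (D = -6 + 2*(-22) = -6 - 44 = -50)
(-7 + 4*D) - 1258 = (-7 + 4*(-50)) - 1258 = (-7 - 200) - 1258 = -207 - 1258 = -1465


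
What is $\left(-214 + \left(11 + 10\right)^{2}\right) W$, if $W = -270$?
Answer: $-61290$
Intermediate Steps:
$\left(-214 + \left(11 + 10\right)^{2}\right) W = \left(-214 + \left(11 + 10\right)^{2}\right) \left(-270\right) = \left(-214 + 21^{2}\right) \left(-270\right) = \left(-214 + 441\right) \left(-270\right) = 227 \left(-270\right) = -61290$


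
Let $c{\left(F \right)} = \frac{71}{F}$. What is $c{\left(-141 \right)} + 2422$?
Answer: $\frac{341431}{141} \approx 2421.5$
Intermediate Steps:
$c{\left(-141 \right)} + 2422 = \frac{71}{-141} + 2422 = 71 \left(- \frac{1}{141}\right) + 2422 = - \frac{71}{141} + 2422 = \frac{341431}{141}$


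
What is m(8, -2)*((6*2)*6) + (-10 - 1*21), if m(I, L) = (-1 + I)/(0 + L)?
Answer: -283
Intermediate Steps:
m(I, L) = (-1 + I)/L
m(8, -2)*((6*2)*6) + (-10 - 1*21) = ((-1 + 8)/(-2))*((6*2)*6) + (-10 - 1*21) = (-1/2*7)*(12*6) + (-10 - 21) = -7/2*72 - 31 = -252 - 31 = -283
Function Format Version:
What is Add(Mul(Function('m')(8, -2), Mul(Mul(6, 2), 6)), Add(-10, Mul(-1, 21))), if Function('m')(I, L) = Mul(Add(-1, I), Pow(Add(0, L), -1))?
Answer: -283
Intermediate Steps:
Function('m')(I, L) = Mul(Pow(L, -1), Add(-1, I)) (Function('m')(I, L) = Mul(Add(-1, I), Pow(L, -1)) = Mul(Pow(L, -1), Add(-1, I)))
Add(Mul(Function('m')(8, -2), Mul(Mul(6, 2), 6)), Add(-10, Mul(-1, 21))) = Add(Mul(Mul(Pow(-2, -1), Add(-1, 8)), Mul(Mul(6, 2), 6)), Add(-10, Mul(-1, 21))) = Add(Mul(Mul(Rational(-1, 2), 7), Mul(12, 6)), Add(-10, -21)) = Add(Mul(Rational(-7, 2), 72), -31) = Add(-252, -31) = -283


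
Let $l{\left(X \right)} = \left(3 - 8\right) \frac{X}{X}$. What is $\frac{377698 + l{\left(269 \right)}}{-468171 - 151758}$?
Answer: $- \frac{377693}{619929} \approx -0.60925$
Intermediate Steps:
$l{\left(X \right)} = -5$ ($l{\left(X \right)} = \left(-5\right) 1 = -5$)
$\frac{377698 + l{\left(269 \right)}}{-468171 - 151758} = \frac{377698 - 5}{-468171 - 151758} = \frac{377693}{-619929} = 377693 \left(- \frac{1}{619929}\right) = - \frac{377693}{619929}$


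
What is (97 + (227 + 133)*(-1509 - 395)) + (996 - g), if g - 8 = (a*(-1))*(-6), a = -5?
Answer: -684325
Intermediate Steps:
g = -22 (g = 8 - 5*(-1)*(-6) = 8 + 5*(-6) = 8 - 30 = -22)
(97 + (227 + 133)*(-1509 - 395)) + (996 - g) = (97 + (227 + 133)*(-1509 - 395)) + (996 - 1*(-22)) = (97 + 360*(-1904)) + (996 + 22) = (97 - 685440) + 1018 = -685343 + 1018 = -684325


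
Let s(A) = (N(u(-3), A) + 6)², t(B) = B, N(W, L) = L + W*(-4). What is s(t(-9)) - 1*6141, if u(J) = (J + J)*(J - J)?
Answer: -6132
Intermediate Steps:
u(J) = 0 (u(J) = (2*J)*0 = 0)
N(W, L) = L - 4*W
s(A) = (6 + A)² (s(A) = ((A - 4*0) + 6)² = ((A + 0) + 6)² = (A + 6)² = (6 + A)²)
s(t(-9)) - 1*6141 = (6 - 9)² - 1*6141 = (-3)² - 6141 = 9 - 6141 = -6132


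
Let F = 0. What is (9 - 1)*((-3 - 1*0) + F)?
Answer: -24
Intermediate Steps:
(9 - 1)*((-3 - 1*0) + F) = (9 - 1)*((-3 - 1*0) + 0) = 8*((-3 + 0) + 0) = 8*(-3 + 0) = 8*(-3) = -24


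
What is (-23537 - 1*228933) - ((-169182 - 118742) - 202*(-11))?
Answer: 33232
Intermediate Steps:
(-23537 - 1*228933) - ((-169182 - 118742) - 202*(-11)) = (-23537 - 228933) - (-287924 + 2222) = -252470 - 1*(-285702) = -252470 + 285702 = 33232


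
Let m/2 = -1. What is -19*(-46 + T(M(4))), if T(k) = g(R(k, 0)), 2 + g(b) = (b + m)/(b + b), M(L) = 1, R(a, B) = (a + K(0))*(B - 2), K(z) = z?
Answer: 893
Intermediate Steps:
m = -2 (m = 2*(-1) = -2)
R(a, B) = a*(-2 + B) (R(a, B) = (a + 0)*(B - 2) = a*(-2 + B))
g(b) = -2 + (-2 + b)/(2*b) (g(b) = -2 + (b - 2)/(b + b) = -2 + (-2 + b)/((2*b)) = -2 + (-2 + b)*(1/(2*b)) = -2 + (-2 + b)/(2*b))
T(k) = -3/2 + 1/(2*k) (T(k) = -3/2 - 1/(k*(-2 + 0)) = -3/2 - 1/(k*(-2)) = -3/2 - 1/((-2*k)) = -3/2 - (-1)/(2*k) = -3/2 + 1/(2*k))
-19*(-46 + T(M(4))) = -19*(-46 + (½)*(1 - 3*1)/1) = -19*(-46 + (½)*1*(1 - 3)) = -19*(-46 + (½)*1*(-2)) = -19*(-46 - 1) = -19*(-47) = 893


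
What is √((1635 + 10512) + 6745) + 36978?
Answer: 36978 + 2*√4723 ≈ 37115.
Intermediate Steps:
√((1635 + 10512) + 6745) + 36978 = √(12147 + 6745) + 36978 = √18892 + 36978 = 2*√4723 + 36978 = 36978 + 2*√4723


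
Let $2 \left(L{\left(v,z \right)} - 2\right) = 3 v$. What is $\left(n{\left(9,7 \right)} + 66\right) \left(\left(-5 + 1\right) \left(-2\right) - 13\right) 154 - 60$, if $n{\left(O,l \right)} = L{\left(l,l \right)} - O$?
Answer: $-53575$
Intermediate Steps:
$L{\left(v,z \right)} = 2 + \frac{3 v}{2}$
$n{\left(O,l \right)} = 2 - O + \frac{3 l}{2}$ ($n{\left(O,l \right)} = \left(2 + \frac{3 l}{2}\right) - O = 2 - O + \frac{3 l}{2}$)
$\left(n{\left(9,7 \right)} + 66\right) \left(\left(-5 + 1\right) \left(-2\right) - 13\right) 154 - 60 = \left(\left(2 - 9 + \frac{3}{2} \cdot 7\right) + 66\right) \left(\left(-5 + 1\right) \left(-2\right) - 13\right) 154 - 60 = \left(\left(2 - 9 + \frac{21}{2}\right) + 66\right) \left(\left(-4\right) \left(-2\right) - 13\right) 154 - 60 = \left(\frac{7}{2} + 66\right) \left(8 - 13\right) 154 - 60 = \frac{139}{2} \left(-5\right) 154 - 60 = \left(- \frac{695}{2}\right) 154 - 60 = -53515 - 60 = -53575$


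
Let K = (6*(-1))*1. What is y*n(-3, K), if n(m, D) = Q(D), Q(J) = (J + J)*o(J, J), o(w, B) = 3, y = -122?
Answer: 4392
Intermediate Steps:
K = -6 (K = -6*1 = -6)
Q(J) = 6*J (Q(J) = (J + J)*3 = (2*J)*3 = 6*J)
n(m, D) = 6*D
y*n(-3, K) = -732*(-6) = -122*(-36) = 4392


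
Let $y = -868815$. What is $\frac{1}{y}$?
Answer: $- \frac{1}{868815} \approx -1.151 \cdot 10^{-6}$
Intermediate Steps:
$\frac{1}{y} = \frac{1}{-868815} = - \frac{1}{868815}$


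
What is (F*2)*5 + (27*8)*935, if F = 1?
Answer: 201970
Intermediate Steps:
(F*2)*5 + (27*8)*935 = (1*2)*5 + (27*8)*935 = 2*5 + 216*935 = 10 + 201960 = 201970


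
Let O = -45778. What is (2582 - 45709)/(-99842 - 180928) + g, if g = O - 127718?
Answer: -6958918399/40110 ≈ -1.7350e+5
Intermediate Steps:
g = -173496 (g = -45778 - 127718 = -173496)
(2582 - 45709)/(-99842 - 180928) + g = (2582 - 45709)/(-99842 - 180928) - 173496 = -43127/(-280770) - 173496 = -43127*(-1/280770) - 173496 = 6161/40110 - 173496 = -6958918399/40110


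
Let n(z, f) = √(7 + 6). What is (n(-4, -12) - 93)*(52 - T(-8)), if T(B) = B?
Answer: -5580 + 60*√13 ≈ -5363.7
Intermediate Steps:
n(z, f) = √13
(n(-4, -12) - 93)*(52 - T(-8)) = (√13 - 93)*(52 - 1*(-8)) = (-93 + √13)*(52 + 8) = (-93 + √13)*60 = -5580 + 60*√13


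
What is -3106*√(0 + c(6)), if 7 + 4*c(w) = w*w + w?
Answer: -1553*√35 ≈ -9187.7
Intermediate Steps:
c(w) = -7/4 + w/4 + w²/4 (c(w) = -7/4 + (w*w + w)/4 = -7/4 + (w² + w)/4 = -7/4 + (w + w²)/4 = -7/4 + (w/4 + w²/4) = -7/4 + w/4 + w²/4)
-3106*√(0 + c(6)) = -3106*√(0 + (-7/4 + (¼)*6 + (¼)*6²)) = -3106*√(0 + (-7/4 + 3/2 + (¼)*36)) = -3106*√(0 + (-7/4 + 3/2 + 9)) = -3106*√(0 + 35/4) = -1553*√35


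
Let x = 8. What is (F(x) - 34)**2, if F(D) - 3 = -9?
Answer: 1600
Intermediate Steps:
F(D) = -6 (F(D) = 3 - 9 = -6)
(F(x) - 34)**2 = (-6 - 34)**2 = (-40)**2 = 1600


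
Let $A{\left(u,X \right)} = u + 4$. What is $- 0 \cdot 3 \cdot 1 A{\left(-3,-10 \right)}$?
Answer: $0$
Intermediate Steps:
$A{\left(u,X \right)} = 4 + u$
$- 0 \cdot 3 \cdot 1 A{\left(-3,-10 \right)} = - 0 \cdot 3 \cdot 1 \left(4 - 3\right) = - 0 \cdot 1 \cdot 1 = - 0 \cdot 1 = \left(-1\right) 0 = 0$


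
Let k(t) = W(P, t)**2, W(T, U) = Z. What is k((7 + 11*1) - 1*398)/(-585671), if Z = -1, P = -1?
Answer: -1/585671 ≈ -1.7074e-6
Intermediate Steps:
W(T, U) = -1
k(t) = 1 (k(t) = (-1)**2 = 1)
k((7 + 11*1) - 1*398)/(-585671) = 1/(-585671) = 1*(-1/585671) = -1/585671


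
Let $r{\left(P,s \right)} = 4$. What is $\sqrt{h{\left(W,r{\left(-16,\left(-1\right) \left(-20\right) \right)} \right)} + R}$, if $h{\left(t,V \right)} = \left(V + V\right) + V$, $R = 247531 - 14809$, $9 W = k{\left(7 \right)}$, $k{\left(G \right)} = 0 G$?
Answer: $\sqrt{232734} \approx 482.43$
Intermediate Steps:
$k{\left(G \right)} = 0$
$W = 0$ ($W = \frac{1}{9} \cdot 0 = 0$)
$R = 232722$
$h{\left(t,V \right)} = 3 V$ ($h{\left(t,V \right)} = 2 V + V = 3 V$)
$\sqrt{h{\left(W,r{\left(-16,\left(-1\right) \left(-20\right) \right)} \right)} + R} = \sqrt{3 \cdot 4 + 232722} = \sqrt{12 + 232722} = \sqrt{232734}$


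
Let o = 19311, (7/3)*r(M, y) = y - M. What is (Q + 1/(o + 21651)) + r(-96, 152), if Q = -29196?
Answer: -8341010129/286734 ≈ -29090.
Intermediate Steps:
r(M, y) = -3*M/7 + 3*y/7 (r(M, y) = 3*(y - M)/7 = -3*M/7 + 3*y/7)
(Q + 1/(o + 21651)) + r(-96, 152) = (-29196 + 1/(19311 + 21651)) + (-3/7*(-96) + (3/7)*152) = (-29196 + 1/40962) + (288/7 + 456/7) = (-29196 + 1/40962) + 744/7 = -1195926551/40962 + 744/7 = -8341010129/286734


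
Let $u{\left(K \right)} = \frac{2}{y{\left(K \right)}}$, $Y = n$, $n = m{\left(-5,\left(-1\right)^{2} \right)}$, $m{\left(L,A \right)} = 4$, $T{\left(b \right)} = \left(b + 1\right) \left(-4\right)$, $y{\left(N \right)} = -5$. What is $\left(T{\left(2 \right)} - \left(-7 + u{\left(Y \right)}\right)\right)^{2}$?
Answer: $\frac{529}{25} \approx 21.16$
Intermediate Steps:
$T{\left(b \right)} = -4 - 4 b$ ($T{\left(b \right)} = \left(1 + b\right) \left(-4\right) = -4 - 4 b$)
$n = 4$
$Y = 4$
$u{\left(K \right)} = - \frac{2}{5}$ ($u{\left(K \right)} = \frac{2}{-5} = 2 \left(- \frac{1}{5}\right) = - \frac{2}{5}$)
$\left(T{\left(2 \right)} - \left(-7 + u{\left(Y \right)}\right)\right)^{2} = \left(\left(-4 - 8\right) + \left(\left(9 - 2\right) - - \frac{2}{5}\right)\right)^{2} = \left(\left(-4 - 8\right) + \left(\left(9 - 2\right) + \frac{2}{5}\right)\right)^{2} = \left(-12 + \left(7 + \frac{2}{5}\right)\right)^{2} = \left(-12 + \frac{37}{5}\right)^{2} = \left(- \frac{23}{5}\right)^{2} = \frac{529}{25}$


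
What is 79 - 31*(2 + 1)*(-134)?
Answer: 12541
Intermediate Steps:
79 - 31*(2 + 1)*(-134) = 79 - 31*3*(-134) = 79 - 93*(-134) = 79 + 12462 = 12541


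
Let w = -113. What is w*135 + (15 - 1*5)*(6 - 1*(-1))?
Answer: -15185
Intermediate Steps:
w*135 + (15 - 1*5)*(6 - 1*(-1)) = -113*135 + (15 - 1*5)*(6 - 1*(-1)) = -15255 + (15 - 5)*(6 + 1) = -15255 + 10*7 = -15255 + 70 = -15185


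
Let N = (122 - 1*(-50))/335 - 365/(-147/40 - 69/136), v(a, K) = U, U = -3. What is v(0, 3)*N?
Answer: -20909042/79395 ≈ -263.35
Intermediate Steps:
v(a, K) = -3
N = 20909042/238185 (N = (122 + 50)*(1/335) - 365/(-147*1/40 - 69*1/136) = 172*(1/335) - 365/(-147/40 - 69/136) = 172/335 - 365/(-711/170) = 172/335 - 365*(-170/711) = 172/335 + 62050/711 = 20909042/238185 ≈ 87.785)
v(0, 3)*N = -3*20909042/238185 = -20909042/79395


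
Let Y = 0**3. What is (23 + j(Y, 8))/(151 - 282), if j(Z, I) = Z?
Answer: -23/131 ≈ -0.17557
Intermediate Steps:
Y = 0
(23 + j(Y, 8))/(151 - 282) = (23 + 0)/(151 - 282) = 23/(-131) = 23*(-1/131) = -23/131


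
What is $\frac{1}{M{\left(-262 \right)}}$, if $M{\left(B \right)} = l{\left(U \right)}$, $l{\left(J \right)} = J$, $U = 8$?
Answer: $\frac{1}{8} \approx 0.125$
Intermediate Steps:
$M{\left(B \right)} = 8$
$\frac{1}{M{\left(-262 \right)}} = \frac{1}{8}$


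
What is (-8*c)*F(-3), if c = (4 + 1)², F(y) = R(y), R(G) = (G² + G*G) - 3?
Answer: -3000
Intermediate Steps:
R(G) = -3 + 2*G² (R(G) = (G² + G²) - 3 = 2*G² - 3 = -3 + 2*G²)
F(y) = -3 + 2*y²
c = 25 (c = 5² = 25)
(-8*c)*F(-3) = (-8*25)*(-3 + 2*(-3)²) = -200*(-3 + 2*9) = -200*(-3 + 18) = -200*15 = -3000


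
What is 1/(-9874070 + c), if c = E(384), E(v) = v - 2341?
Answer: -1/9876027 ≈ -1.0126e-7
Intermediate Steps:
E(v) = -2341 + v
c = -1957 (c = -2341 + 384 = -1957)
1/(-9874070 + c) = 1/(-9874070 - 1957) = 1/(-9876027) = -1/9876027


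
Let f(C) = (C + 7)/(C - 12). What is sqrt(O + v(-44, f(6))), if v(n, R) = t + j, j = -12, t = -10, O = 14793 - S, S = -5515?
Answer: 21*sqrt(46) ≈ 142.43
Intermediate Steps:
O = 20308 (O = 14793 - 1*(-5515) = 14793 + 5515 = 20308)
f(C) = (7 + C)/(-12 + C)
v(n, R) = -22 (v(n, R) = -10 - 12 = -22)
sqrt(O + v(-44, f(6))) = sqrt(20308 - 22) = sqrt(20286) = 21*sqrt(46)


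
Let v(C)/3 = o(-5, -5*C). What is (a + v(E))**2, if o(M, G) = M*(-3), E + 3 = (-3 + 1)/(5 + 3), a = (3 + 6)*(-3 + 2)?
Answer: 1296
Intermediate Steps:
a = -9 (a = 9*(-1) = -9)
E = -13/4 (E = -3 + (-3 + 1)/(5 + 3) = -3 - 2/8 = -3 - 2*1/8 = -3 - 1/4 = -13/4 ≈ -3.2500)
o(M, G) = -3*M
v(C) = 45 (v(C) = 3*(-3*(-5)) = 3*15 = 45)
(a + v(E))**2 = (-9 + 45)**2 = 36**2 = 1296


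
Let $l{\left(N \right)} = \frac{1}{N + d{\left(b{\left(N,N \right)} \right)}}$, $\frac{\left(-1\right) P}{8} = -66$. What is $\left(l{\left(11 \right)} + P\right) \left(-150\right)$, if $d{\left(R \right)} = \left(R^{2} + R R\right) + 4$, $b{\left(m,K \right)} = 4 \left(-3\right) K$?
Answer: $- \frac{920383250}{11621} \approx -79200.0$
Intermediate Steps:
$P = 528$ ($P = \left(-8\right) \left(-66\right) = 528$)
$b{\left(m,K \right)} = - 12 K$
$d{\left(R \right)} = 4 + 2 R^{2}$ ($d{\left(R \right)} = \left(R^{2} + R^{2}\right) + 4 = 2 R^{2} + 4 = 4 + 2 R^{2}$)
$l{\left(N \right)} = \frac{1}{4 + N + 288 N^{2}}$ ($l{\left(N \right)} = \frac{1}{N + \left(4 + 2 \left(- 12 N\right)^{2}\right)} = \frac{1}{N + \left(4 + 2 \cdot 144 N^{2}\right)} = \frac{1}{N + \left(4 + 288 N^{2}\right)} = \frac{1}{4 + N + 288 N^{2}}$)
$\left(l{\left(11 \right)} + P\right) \left(-150\right) = \left(\frac{1}{4 + 11 + 288 \cdot 11^{2}} + 528\right) \left(-150\right) = \left(\frac{1}{4 + 11 + 288 \cdot 121} + 528\right) \left(-150\right) = \left(\frac{1}{4 + 11 + 34848} + 528\right) \left(-150\right) = \left(\frac{1}{34863} + 528\right) \left(-150\right) = \frac{18407665}{34863} \left(-150\right) = - \frac{920383250}{11621}$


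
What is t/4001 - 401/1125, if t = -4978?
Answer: -7204651/4501125 ≈ -1.6006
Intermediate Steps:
t/4001 - 401/1125 = -4978/4001 - 401/1125 = -7204651/4501125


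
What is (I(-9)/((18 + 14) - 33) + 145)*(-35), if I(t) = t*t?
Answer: -2240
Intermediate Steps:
I(t) = t²
(I(-9)/((18 + 14) - 33) + 145)*(-35) = ((-9)²/((18 + 14) - 33) + 145)*(-35) = (81/(32 - 33) + 145)*(-35) = (81/(-1) + 145)*(-35) = (81*(-1) + 145)*(-35) = (-81 + 145)*(-35) = 64*(-35) = -2240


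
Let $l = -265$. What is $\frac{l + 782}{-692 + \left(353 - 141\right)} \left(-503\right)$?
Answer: $\frac{260051}{480} \approx 541.77$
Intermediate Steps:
$\frac{l + 782}{-692 + \left(353 - 141\right)} \left(-503\right) = \frac{-265 + 782}{-692 + \left(353 - 141\right)} \left(-503\right) = \frac{517}{-692 + \left(353 - 141\right)} \left(-503\right) = \frac{517}{-692 + 212} \left(-503\right) = \frac{517}{-480} \left(-503\right) = 517 \left(- \frac{1}{480}\right) \left(-503\right) = \left(- \frac{517}{480}\right) \left(-503\right) = \frac{260051}{480}$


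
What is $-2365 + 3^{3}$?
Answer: $-2338$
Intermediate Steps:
$-2365 + 3^{3} = -2365 + 27 = -2338$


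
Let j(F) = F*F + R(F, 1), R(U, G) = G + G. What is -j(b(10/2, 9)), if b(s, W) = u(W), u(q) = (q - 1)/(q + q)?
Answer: -178/81 ≈ -2.1975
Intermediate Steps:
R(U, G) = 2*G
u(q) = (-1 + q)/(2*q) (u(q) = (-1 + q)/((2*q)) = (-1 + q)*(1/(2*q)) = (-1 + q)/(2*q))
b(s, W) = (-1 + W)/(2*W)
j(F) = 2 + F² (j(F) = F*F + 2*1 = F² + 2 = 2 + F²)
-j(b(10/2, 9)) = -(2 + ((½)*(-1 + 9)/9)²) = -(2 + ((½)*(⅑)*8)²) = -(2 + (4/9)²) = -(2 + 16/81) = -1*178/81 = -178/81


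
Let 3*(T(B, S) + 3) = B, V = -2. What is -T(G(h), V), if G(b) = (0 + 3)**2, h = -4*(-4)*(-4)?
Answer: 0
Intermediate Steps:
h = -64 (h = 16*(-4) = -64)
G(b) = 9 (G(b) = 3**2 = 9)
T(B, S) = -3 + B/3
-T(G(h), V) = -(-3 + (1/3)*9) = -(-3 + 3) = -1*0 = 0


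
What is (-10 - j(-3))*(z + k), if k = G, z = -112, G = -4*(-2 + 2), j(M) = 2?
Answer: 1344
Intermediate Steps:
G = 0 (G = -4*0 = 0)
k = 0
(-10 - j(-3))*(z + k) = (-10 - 1*2)*(-112 + 0) = (-10 - 2)*(-112) = -12*(-112) = 1344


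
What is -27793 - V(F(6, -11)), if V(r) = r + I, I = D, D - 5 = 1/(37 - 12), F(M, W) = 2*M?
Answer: -695251/25 ≈ -27810.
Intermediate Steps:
D = 126/25 (D = 5 + 1/(37 - 12) = 5 + 1/25 = 126/25 ≈ 5.0400)
I = 126/25 ≈ 5.0400
V(r) = 126/25 + r (V(r) = r + 126/25 = 126/25 + r)
-27793 - V(F(6, -11)) = -27793 - (126/25 + 2*6) = -27793 - (126/25 + 12) = -27793 - 1*426/25 = -27793 - 426/25 = -695251/25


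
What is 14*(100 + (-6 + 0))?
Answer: 1316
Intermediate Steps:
14*(100 + (-6 + 0)) = 14*(100 - 6) = 14*94 = 1316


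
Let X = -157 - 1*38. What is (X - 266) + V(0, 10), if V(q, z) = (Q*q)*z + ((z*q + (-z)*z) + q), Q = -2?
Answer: -561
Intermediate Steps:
X = -195 (X = -157 - 38 = -195)
V(q, z) = q - z² - q*z (V(q, z) = (-2*q)*z + ((z*q + (-z)*z) + q) = -2*q*z + ((q*z - z²) + q) = -2*q*z + ((-z² + q*z) + q) = -2*q*z + (q - z² + q*z) = q - z² - q*z)
(X - 266) + V(0, 10) = (-195 - 266) + (0 - 1*10² - 1*0*10) = -461 + (0 - 1*100 + 0) = -461 + (0 - 100 + 0) = -461 - 100 = -561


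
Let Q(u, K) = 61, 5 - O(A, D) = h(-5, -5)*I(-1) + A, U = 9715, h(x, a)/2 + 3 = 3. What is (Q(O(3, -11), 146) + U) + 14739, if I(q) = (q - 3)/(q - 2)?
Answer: 24515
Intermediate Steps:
h(x, a) = 0 (h(x, a) = -6 + 2*3 = -6 + 6 = 0)
I(q) = (-3 + q)/(-2 + q)
O(A, D) = 5 - A (O(A, D) = 5 - (0*((-3 - 1)/(-2 - 1)) + A) = 5 - (0*(-4/(-3)) + A) = 5 - (0*(-⅓*(-4)) + A) = 5 - (0*(4/3) + A) = 5 - (0 + A) = 5 - A)
(Q(O(3, -11), 146) + U) + 14739 = (61 + 9715) + 14739 = 9776 + 14739 = 24515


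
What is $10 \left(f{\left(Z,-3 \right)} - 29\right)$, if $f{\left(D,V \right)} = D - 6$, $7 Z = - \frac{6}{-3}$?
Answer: $- \frac{2430}{7} \approx -347.14$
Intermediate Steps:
$Z = \frac{2}{7}$ ($Z = \frac{\left(-6\right) \frac{1}{-3}}{7} = \frac{\left(-6\right) \left(- \frac{1}{3}\right)}{7} = \frac{1}{7} \cdot 2 = \frac{2}{7} \approx 0.28571$)
$f{\left(D,V \right)} = -6 + D$ ($f{\left(D,V \right)} = D - 6 = -6 + D$)
$10 \left(f{\left(Z,-3 \right)} - 29\right) = 10 \left(\left(-6 + \frac{2}{7}\right) - 29\right) = 10 \left(- \frac{40}{7} - 29\right) = 10 \left(- \frac{243}{7}\right) = - \frac{2430}{7}$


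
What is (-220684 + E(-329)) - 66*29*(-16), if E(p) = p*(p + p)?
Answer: 26422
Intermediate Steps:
E(p) = 2*p**2 (E(p) = p*(2*p) = 2*p**2)
(-220684 + E(-329)) - 66*29*(-16) = (-220684 + 2*(-329)**2) - 66*29*(-16) = (-220684 + 2*108241) - 1914*(-16) = (-220684 + 216482) + 30624 = -4202 + 30624 = 26422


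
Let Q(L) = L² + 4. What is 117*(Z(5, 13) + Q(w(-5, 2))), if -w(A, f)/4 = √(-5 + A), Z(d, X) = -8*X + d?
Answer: -29835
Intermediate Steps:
Z(d, X) = d - 8*X
w(A, f) = -4*√(-5 + A)
Q(L) = 4 + L²
117*(Z(5, 13) + Q(w(-5, 2))) = 117*((5 - 8*13) + (4 + (-4*√(-5 - 5))²)) = 117*((5 - 104) + (4 + (-4*I*√10)²)) = 117*(-99 + (4 + (-4*I*√10)²)) = 117*(-99 + (4 - 160)) = 117*(-99 - 156) = 117*(-255) = -29835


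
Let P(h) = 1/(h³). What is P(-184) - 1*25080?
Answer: -156235960321/6229504 ≈ -25080.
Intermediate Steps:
P(h) = h⁻³
P(-184) - 1*25080 = (-184)⁻³ - 1*25080 = -1/6229504 - 25080 = -156235960321/6229504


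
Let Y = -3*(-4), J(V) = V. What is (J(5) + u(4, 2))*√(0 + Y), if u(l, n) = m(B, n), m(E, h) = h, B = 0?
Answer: 14*√3 ≈ 24.249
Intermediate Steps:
Y = 12
u(l, n) = n
(J(5) + u(4, 2))*√(0 + Y) = (5 + 2)*√(0 + 12) = 7*√12 = 7*(2*√3) = 14*√3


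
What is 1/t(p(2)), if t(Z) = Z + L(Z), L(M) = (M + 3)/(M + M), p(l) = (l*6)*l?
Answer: 16/393 ≈ 0.040712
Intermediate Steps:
p(l) = 6*l² (p(l) = (6*l)*l = 6*l²)
L(M) = (3 + M)/(2*M) (L(M) = (3 + M)/((2*M)) = (3 + M)*(1/(2*M)) = (3 + M)/(2*M))
t(Z) = Z + (3 + Z)/(2*Z)
1/t(p(2)) = 1/(½ + 6*2² + 3/(2*((6*2²)))) = 1/(½ + 6*4 + 3/(2*((6*4)))) = 1/(½ + 24 + (3/2)/24) = 1/(½ + 24 + (3/2)*(1/24)) = 1/(½ + 24 + 1/16) = 1/(393/16) = 16/393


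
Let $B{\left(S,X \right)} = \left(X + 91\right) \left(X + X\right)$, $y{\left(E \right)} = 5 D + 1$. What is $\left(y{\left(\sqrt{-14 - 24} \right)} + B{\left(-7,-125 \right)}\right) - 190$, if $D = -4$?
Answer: $8291$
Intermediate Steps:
$y{\left(E \right)} = -19$ ($y{\left(E \right)} = 5 \left(-4\right) + 1 = -20 + 1 = -19$)
$B{\left(S,X \right)} = 2 X \left(91 + X\right)$ ($B{\left(S,X \right)} = \left(91 + X\right) 2 X = 2 X \left(91 + X\right)$)
$\left(y{\left(\sqrt{-14 - 24} \right)} + B{\left(-7,-125 \right)}\right) - 190 = \left(-19 + 2 \left(-125\right) \left(91 - 125\right)\right) - 190 = \left(-19 + 2 \left(-125\right) \left(-34\right)\right) - 190 = \left(-19 + 8500\right) - 190 = 8481 - 190 = 8291$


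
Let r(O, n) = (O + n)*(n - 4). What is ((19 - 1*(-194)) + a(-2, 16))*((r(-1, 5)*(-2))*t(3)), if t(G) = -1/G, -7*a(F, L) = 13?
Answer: 11824/21 ≈ 563.05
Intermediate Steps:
a(F, L) = -13/7 (a(F, L) = -1/7*13 = -13/7)
r(O, n) = (-4 + n)*(O + n) (r(O, n) = (O + n)*(-4 + n) = (-4 + n)*(O + n))
((19 - 1*(-194)) + a(-2, 16))*((r(-1, 5)*(-2))*t(3)) = ((19 - 1*(-194)) - 13/7)*(((5**2 - 4*(-1) - 4*5 - 1*5)*(-2))*(-1/3)) = ((19 + 194) - 13/7)*(((25 + 4 - 20 - 5)*(-2))*(-1*1/3)) = (213 - 13/7)*((4*(-2))*(-1/3)) = 1478*(-8*(-1/3))/7 = (1478/7)*(8/3) = 11824/21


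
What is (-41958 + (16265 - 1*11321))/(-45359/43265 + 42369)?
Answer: -800705355/916524713 ≈ -0.87363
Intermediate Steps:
(-41958 + (16265 - 1*11321))/(-45359/43265 + 42369) = (-41958 + (16265 - 11321))/(-45359*1/43265 + 42369) = (-41958 + 4944)/(-45359/43265 + 42369) = -37014/1833049426/43265 = -37014*43265/1833049426 = -800705355/916524713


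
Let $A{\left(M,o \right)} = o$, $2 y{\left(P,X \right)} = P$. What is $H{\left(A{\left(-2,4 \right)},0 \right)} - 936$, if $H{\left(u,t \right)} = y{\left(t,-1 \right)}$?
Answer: $-936$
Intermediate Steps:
$y{\left(P,X \right)} = \frac{P}{2}$
$H{\left(u,t \right)} = \frac{t}{2}$
$H{\left(A{\left(-2,4 \right)},0 \right)} - 936 = \frac{1}{2} \cdot 0 - 936 = 0 - 936 = -936$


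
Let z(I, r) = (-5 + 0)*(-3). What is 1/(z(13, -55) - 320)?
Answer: -1/305 ≈ -0.0032787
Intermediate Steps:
z(I, r) = 15 (z(I, r) = -5*(-3) = 15)
1/(z(13, -55) - 320) = 1/(15 - 320) = 1/(-305) = -1/305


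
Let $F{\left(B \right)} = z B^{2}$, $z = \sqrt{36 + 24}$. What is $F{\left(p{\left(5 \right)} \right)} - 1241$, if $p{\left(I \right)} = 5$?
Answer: $-1241 + 50 \sqrt{15} \approx -1047.4$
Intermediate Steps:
$z = 2 \sqrt{15}$ ($z = \sqrt{60} = 2 \sqrt{15} \approx 7.746$)
$F{\left(B \right)} = 2 \sqrt{15} B^{2}$
$F{\left(p{\left(5 \right)} \right)} - 1241 = 2 \sqrt{15} \cdot 5^{2} - 1241 = 2 \sqrt{15} \cdot 25 - 1241 = 50 \sqrt{15} - 1241 = -1241 + 50 \sqrt{15}$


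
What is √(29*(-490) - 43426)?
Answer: 6*I*√1601 ≈ 240.07*I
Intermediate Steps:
√(29*(-490) - 43426) = √(-14210 - 43426) = √(-57636) = 6*I*√1601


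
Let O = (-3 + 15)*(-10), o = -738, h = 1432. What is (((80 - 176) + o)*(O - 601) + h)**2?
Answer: 363302740516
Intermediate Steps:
O = -120 (O = 12*(-10) = -120)
(((80 - 176) + o)*(O - 601) + h)**2 = (((80 - 176) - 738)*(-120 - 601) + 1432)**2 = ((-96 - 738)*(-721) + 1432)**2 = (-834*(-721) + 1432)**2 = (601314 + 1432)**2 = 602746**2 = 363302740516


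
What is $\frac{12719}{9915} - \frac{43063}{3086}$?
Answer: $- \frac{387718811}{30597690} \approx -12.672$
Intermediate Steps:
$\frac{12719}{9915} - \frac{43063}{3086} = - \frac{387718811}{30597690}$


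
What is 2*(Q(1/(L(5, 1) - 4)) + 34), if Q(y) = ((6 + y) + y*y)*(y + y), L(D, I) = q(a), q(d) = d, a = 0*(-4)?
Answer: 995/16 ≈ 62.188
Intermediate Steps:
a = 0
L(D, I) = 0
Q(y) = 2*y*(6 + y + y²) (Q(y) = ((6 + y) + y²)*(2*y) = (6 + y + y²)*(2*y) = 2*y*(6 + y + y²))
2*(Q(1/(L(5, 1) - 4)) + 34) = 2*(2*(6 + 1/(0 - 4) + (1/(0 - 4))²)/(0 - 4) + 34) = 2*(2*(6 + 1/(-4) + (1/(-4))²)/(-4) + 34) = 2*(2*(-¼)*(6 - ¼ + (-¼)²) + 34) = 2*(2*(-¼)*(6 - ¼ + 1/16) + 34) = 2*(2*(-¼)*(93/16) + 34) = 2*(-93/32 + 34) = 2*(995/32) = 995/16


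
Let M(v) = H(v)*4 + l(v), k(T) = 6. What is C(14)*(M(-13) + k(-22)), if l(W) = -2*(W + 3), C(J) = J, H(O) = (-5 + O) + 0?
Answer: -644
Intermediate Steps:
H(O) = -5 + O
l(W) = -6 - 2*W (l(W) = -2*(3 + W) = -6 - 2*W)
M(v) = -26 + 2*v (M(v) = (-5 + v)*4 + (-6 - 2*v) = (-20 + 4*v) + (-6 - 2*v) = -26 + 2*v)
C(14)*(M(-13) + k(-22)) = 14*((-26 + 2*(-13)) + 6) = 14*((-26 - 26) + 6) = 14*(-52 + 6) = 14*(-46) = -644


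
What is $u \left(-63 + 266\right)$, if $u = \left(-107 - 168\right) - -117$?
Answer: $-32074$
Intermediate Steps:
$u = -158$ ($u = -275 + 117 = -158$)
$u \left(-63 + 266\right) = - 158 \left(-63 + 266\right) = \left(-158\right) 203 = -32074$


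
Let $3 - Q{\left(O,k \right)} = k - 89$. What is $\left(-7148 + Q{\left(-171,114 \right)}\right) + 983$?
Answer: $-6187$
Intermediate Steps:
$Q{\left(O,k \right)} = 92 - k$ ($Q{\left(O,k \right)} = 3 - \left(k - 89\right) = 3 - \left(-89 + k\right) = 92 - k$)
$\left(-7148 + Q{\left(-171,114 \right)}\right) + 983 = \left(-7148 + \left(92 - 114\right)\right) + 983 = \left(-7148 - 22\right) + 983 = -7170 + 983 = -6187$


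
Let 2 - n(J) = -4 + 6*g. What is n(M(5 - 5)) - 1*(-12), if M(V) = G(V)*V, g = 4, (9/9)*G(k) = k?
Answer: -6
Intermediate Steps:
G(k) = k
M(V) = V**2 (M(V) = V*V = V**2)
n(J) = -18 (n(J) = 2 - (-4 + 6*4) = 2 - (-4 + 24) = 2 - 1*20 = 2 - 20 = -18)
n(M(5 - 5)) - 1*(-12) = -18 - 1*(-12) = -18 + 12 = -6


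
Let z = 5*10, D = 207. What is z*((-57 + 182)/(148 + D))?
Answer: 1250/71 ≈ 17.606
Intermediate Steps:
z = 50
z*((-57 + 182)/(148 + D)) = 50*((-57 + 182)/(148 + 207)) = 50*(125/355) = 50*(125*(1/355)) = 50*(25/71) = 1250/71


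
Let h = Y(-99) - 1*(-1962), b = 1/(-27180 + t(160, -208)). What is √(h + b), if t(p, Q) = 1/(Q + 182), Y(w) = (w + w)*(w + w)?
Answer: 2*√5139554880440905/706681 ≈ 202.89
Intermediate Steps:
Y(w) = 4*w² (Y(w) = (2*w)*(2*w) = 4*w²)
t(p, Q) = 1/(182 + Q)
b = -26/706681 (b = 1/(-27180 + 1/(182 - 208)) = 1/(-27180 + 1/(-26)) = 1/(-27180 - 1/26) = 1/(-706681/26) = -26/706681 ≈ -3.6792e-5)
h = 41166 (h = 4*(-99)² - 1*(-1962) = 4*9801 + 1962 = 39204 + 1962 = 41166)
√(h + b) = √(41166 - 26/706681) = √(29091230020/706681) = 2*√5139554880440905/706681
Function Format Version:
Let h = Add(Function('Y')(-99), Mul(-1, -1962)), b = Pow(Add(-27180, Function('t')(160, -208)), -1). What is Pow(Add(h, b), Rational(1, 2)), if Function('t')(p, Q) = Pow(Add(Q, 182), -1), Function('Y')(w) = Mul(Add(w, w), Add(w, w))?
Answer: Mul(Rational(2, 706681), Pow(5139554880440905, Rational(1, 2))) ≈ 202.89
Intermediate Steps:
Function('Y')(w) = Mul(4, Pow(w, 2)) (Function('Y')(w) = Mul(Mul(2, w), Mul(2, w)) = Mul(4, Pow(w, 2)))
Function('t')(p, Q) = Pow(Add(182, Q), -1)
b = Rational(-26, 706681) (b = Pow(Add(-27180, Pow(Add(182, -208), -1)), -1) = Pow(Add(-27180, Pow(-26, -1)), -1) = Pow(Add(-27180, Rational(-1, 26)), -1) = Pow(Rational(-706681, 26), -1) = Rational(-26, 706681) ≈ -3.6792e-5)
h = 41166 (h = Add(Mul(4, Pow(-99, 2)), Mul(-1, -1962)) = Add(Mul(4, 9801), 1962) = Add(39204, 1962) = 41166)
Pow(Add(h, b), Rational(1, 2)) = Pow(Add(41166, Rational(-26, 706681)), Rational(1, 2)) = Pow(Rational(29091230020, 706681), Rational(1, 2)) = Mul(Rational(2, 706681), Pow(5139554880440905, Rational(1, 2)))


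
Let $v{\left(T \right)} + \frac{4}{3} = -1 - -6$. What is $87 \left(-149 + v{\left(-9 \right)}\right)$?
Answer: $-12644$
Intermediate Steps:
$v{\left(T \right)} = \frac{11}{3}$ ($v{\left(T \right)} = - \frac{4}{3} - -5 = - \frac{4}{3} + \left(-1 + 6\right) = - \frac{4}{3} + 5 = \frac{11}{3}$)
$87 \left(-149 + v{\left(-9 \right)}\right) = 87 \left(-149 + \frac{11}{3}\right) = 87 \left(- \frac{436}{3}\right) = -12644$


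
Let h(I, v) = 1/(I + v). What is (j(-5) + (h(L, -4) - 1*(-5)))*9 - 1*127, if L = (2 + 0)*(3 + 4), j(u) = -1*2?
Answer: -991/10 ≈ -99.100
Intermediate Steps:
j(u) = -2
L = 14 (L = 2*7 = 14)
(j(-5) + (h(L, -4) - 1*(-5)))*9 - 1*127 = (-2 + (1/(14 - 4) - 1*(-5)))*9 - 1*127 = (-2 + (1/10 + 5))*9 - 127 = (-2 + 51/10)*9 - 127 = (31/10)*9 - 127 = 279/10 - 127 = -991/10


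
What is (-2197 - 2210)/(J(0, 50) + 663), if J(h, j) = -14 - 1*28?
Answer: -1469/207 ≈ -7.0966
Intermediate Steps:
J(h, j) = -42 (J(h, j) = -14 - 28 = -42)
(-2197 - 2210)/(J(0, 50) + 663) = (-2197 - 2210)/(-42 + 663) = -4407/621 = -4407*1/621 = -1469/207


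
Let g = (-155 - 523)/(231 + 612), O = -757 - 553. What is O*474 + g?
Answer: -174484366/281 ≈ -6.2094e+5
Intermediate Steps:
O = -1310
g = -226/281 (g = -678/843 = -678*1/843 = -226/281 ≈ -0.80427)
O*474 + g = -1310*474 - 226/281 = -620940 - 226/281 = -174484366/281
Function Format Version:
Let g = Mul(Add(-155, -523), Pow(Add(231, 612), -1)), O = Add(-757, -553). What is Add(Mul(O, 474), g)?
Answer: Rational(-174484366, 281) ≈ -6.2094e+5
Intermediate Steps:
O = -1310
g = Rational(-226, 281) (g = Mul(-678, Pow(843, -1)) = Mul(-678, Rational(1, 843)) = Rational(-226, 281) ≈ -0.80427)
Add(Mul(O, 474), g) = Add(Mul(-1310, 474), Rational(-226, 281)) = Add(-620940, Rational(-226, 281)) = Rational(-174484366, 281)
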